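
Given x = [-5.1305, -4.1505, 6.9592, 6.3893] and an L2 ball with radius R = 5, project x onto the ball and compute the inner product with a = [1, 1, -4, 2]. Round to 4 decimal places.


Step 1: Compute ||x|| (intermediates to 6 decimals).
||x|| = sqrt((-5.1305)^2 + (-4.1505)^2 + 6.9592^2 + 6.3893^2) = 11.523988
Step 2: Project.
Since ||x|| > R, scale = R/||x|| = 5/11.523988 = 0.433878, proj(x) = scale * x
proj(x) = [-2.226011, -1.800811, 3.019444, 2.772177]
Step 3: Dot product.
a^T * proj(x) = 1*(-2.226011) + 1*(-1.800811) - 4*3.019444 + 2*2.772177 = -10.5602


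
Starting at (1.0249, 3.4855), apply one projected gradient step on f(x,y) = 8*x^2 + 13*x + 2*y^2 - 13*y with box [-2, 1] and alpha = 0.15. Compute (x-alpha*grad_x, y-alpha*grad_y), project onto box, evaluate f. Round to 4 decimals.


Step 1: Compute gradient at (1.0249, 3.4855).
grad_x = 2*8*1.0249 + 13 = 29.3984
grad_y = 2*2*3.4855 - 13 = 0.942
Step 2: Gradient step.
x_raw = 1.0249 - 0.15*29.3984 = -3.3849
y_raw = 3.4855 - 0.15*0.942 = 3.3442
Step 3: Project onto [-2, 1].
x_proj = clip(-3.3849) = -2.0
y_proj = clip(3.3442) = 1.0
Step 4: Evaluate f.
f(-2.0, 1.0) = -5.0


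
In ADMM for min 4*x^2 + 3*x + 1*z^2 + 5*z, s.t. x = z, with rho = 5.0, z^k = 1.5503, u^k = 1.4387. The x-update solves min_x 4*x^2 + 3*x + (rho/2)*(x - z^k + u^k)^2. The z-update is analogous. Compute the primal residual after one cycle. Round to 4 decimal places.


ADMM iteration with rho = 5.0, z^k = 1.5503, u^k = 1.4387
Step 1: x-update.
Minimize 4*x^2 + 3*x + (5.0/2)*(x - 1.5503 + 1.4387)^2
FOC: (2*4 + 5.0)*x = -3 + 5.0*(1.5503 - 1.4387)
x^{k+1} = -0.1878
Step 2: z-update.
Minimize 1*z^2 + 5*z + (5.0/2)*(-0.1878 - z + 1.4387)^2
FOC: (2*1 + 5.0)*z = -5 + 5.0*(-0.1878 + 1.4387)
z^{k+1} = 0.1792
Step 3: u-update.
u^{k+1} = 1.4387 - 0.1878 - 0.1792 = 1.0717
Step 4: Primal residual = |-0.1878 - 0.1792| = 0.367


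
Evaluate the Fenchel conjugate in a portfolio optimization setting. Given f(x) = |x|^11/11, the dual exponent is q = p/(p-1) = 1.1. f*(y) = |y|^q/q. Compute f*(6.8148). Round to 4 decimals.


The conjugate exponent q satisfies 1/p + 1/q = 1.
p = 11, so q = 11/(11 - 1) = 1.1
|y|^q = 6.8148^1.1 = 8.2565
f*(6.8148) = 8.2565 / 1.1 = 7.506


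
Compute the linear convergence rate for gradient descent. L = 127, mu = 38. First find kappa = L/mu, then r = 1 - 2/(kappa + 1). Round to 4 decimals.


Step 1: Compute the condition number.
kappa = L/mu = 127/38 = 3.3421
Step 2: Compute the convergence rate.
r = 1 - 2/(kappa + 1) = 1 - 2*mu/(L + mu) = (L - mu)/(L + mu) = 89/165 = 0.5394


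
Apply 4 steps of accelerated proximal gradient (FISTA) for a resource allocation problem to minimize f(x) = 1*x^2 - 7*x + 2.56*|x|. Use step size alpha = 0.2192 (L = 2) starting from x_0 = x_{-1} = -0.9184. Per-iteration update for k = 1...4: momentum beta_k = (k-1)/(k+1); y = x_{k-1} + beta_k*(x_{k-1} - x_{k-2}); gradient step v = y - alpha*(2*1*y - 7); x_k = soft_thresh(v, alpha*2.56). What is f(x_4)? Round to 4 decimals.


FISTA on f(x) = 1*x^2 - 7*x + 2.56*|x|
L = 2, alpha = 0.2192
Iteration 1: beta = 0.0, y = -0.9184 + 0.0*(-0.9184 + 0.9184) = -0.9184
  grad(y) = -8.8368, v = y - alpha*grad = 1.0186
  prox(v) = soft_thresh(1.0186, 0.5612) = 0.4575
Iteration 2: beta = 0.3333, y = 0.4575 + 0.3333*(0.4575 + 0.9184) = 0.9161
  grad(y) = -5.1678, v = y - alpha*grad = 2.0489
  prox(v) = soft_thresh(2.0489, 0.5612) = 1.4877
Iteration 3: beta = 0.5, y = 1.4877 + 0.5*(1.4877 - 0.4575) = 2.0029
  grad(y) = -2.9943, v = y - alpha*grad = 2.6592
  prox(v) = soft_thresh(2.6592, 0.5612) = 2.0981
Iteration 4: beta = 0.6, y = 2.0981 + 0.6*(2.0981 - 1.4877) = 2.4642
  grad(y) = -2.0715, v = y - alpha*grad = 2.9183
  prox(v) = soft_thresh(2.9183, 0.5612) = 2.3572
f(x_4) = 1*2.3572^2 - 7*2.3572 + 2.56*|2.3572| = -4.9096


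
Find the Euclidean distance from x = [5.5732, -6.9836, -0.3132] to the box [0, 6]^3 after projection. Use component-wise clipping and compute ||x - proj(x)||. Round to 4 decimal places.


Project each component onto [0, 6].
clip(5.5732) = 5.5732, clip(-6.9836) = 0.0, clip(-0.3132) = 0.0
Projection = [5.5732, 0.0, 0.0]
Squared diffs: [0.0, 48.7707, 0.0981]
Distance = sqrt(48.8688) = 6.9906


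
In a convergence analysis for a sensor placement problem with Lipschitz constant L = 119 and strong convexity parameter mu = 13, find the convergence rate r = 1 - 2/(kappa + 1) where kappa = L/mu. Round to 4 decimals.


Step 1: Compute the condition number.
kappa = L/mu = 119/13 = 9.1538
Step 2: Compute the convergence rate.
r = 1 - 2/(kappa + 1) = 1 - 2*mu/(L + mu) = (L - mu)/(L + mu) = 106/132 = 0.803


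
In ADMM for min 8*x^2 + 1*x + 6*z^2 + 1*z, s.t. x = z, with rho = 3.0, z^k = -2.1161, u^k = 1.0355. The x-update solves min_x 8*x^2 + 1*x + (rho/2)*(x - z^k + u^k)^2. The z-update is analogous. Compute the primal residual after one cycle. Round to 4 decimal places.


ADMM iteration with rho = 3.0, z^k = -2.1161, u^k = 1.0355
Step 1: x-update.
Minimize 8*x^2 + 1*x + (3.0/2)*(x + 2.1161 + 1.0355)^2
FOC: (2*8 + 3.0)*x = -1 + 3.0*(-2.1161 - 1.0355)
x^{k+1} = -0.5503
Step 2: z-update.
Minimize 6*z^2 + 1*z + (3.0/2)*(-0.5503 - z + 1.0355)^2
FOC: (2*6 + 3.0)*z = -1 + 3.0*(-0.5503 + 1.0355)
z^{k+1} = 0.0304
Step 3: u-update.
u^{k+1} = 1.0355 - 0.5503 - 0.0304 = 0.4549
Step 4: Primal residual = |-0.5503 - 0.0304| = 0.5806


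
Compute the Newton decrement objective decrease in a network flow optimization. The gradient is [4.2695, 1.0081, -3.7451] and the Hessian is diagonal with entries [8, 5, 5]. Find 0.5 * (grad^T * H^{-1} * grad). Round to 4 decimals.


Step 1: H is diagonal, so H^(-1) * g = [0.5337, 0.2016, -0.749].
Step 2: g^T H^(-1) g = sum_i g_i^2 / H_ii
  = (4.2695)^2/8 + (1.0081)^2/5 + (-3.7451)^2/5
  = 2.2786 + 0.2033 + 2.8052 = 5.287
Step 3: Objective decrease = 0.5 * g^T H^(-1) g = 2.6435


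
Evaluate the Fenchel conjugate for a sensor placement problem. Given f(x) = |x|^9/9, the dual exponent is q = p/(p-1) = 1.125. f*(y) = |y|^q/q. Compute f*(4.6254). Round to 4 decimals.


The conjugate exponent q satisfies 1/p + 1/q = 1.
p = 9, so q = 9/(9 - 1) = 1.125
|y|^q = 4.6254^1.125 = 5.6014
f*(4.6254) = 5.6014 / 1.125 = 4.979


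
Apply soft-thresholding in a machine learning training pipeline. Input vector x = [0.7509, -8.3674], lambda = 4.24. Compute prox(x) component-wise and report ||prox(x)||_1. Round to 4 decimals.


Soft-thresholding with lambda = 4.24:
prox(0.7509) = sign(0.7509)*max(|0.7509| - 4.24, 0) = 0.0
prox(-8.3674) = sign(-8.3674)*max(|-8.3674| - 4.24, 0) = -4.1274
prox(x) = [0.0, -4.1274]
||prox(x)||_1 = 0.0 + 4.1274 = 4.1274


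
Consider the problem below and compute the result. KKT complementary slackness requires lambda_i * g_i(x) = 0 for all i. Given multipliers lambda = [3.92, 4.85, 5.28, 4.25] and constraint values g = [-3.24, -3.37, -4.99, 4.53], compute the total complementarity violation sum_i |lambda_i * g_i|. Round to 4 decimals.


KKT complementary slackness check:
lambda_1 * g_1 = 3.92 * -3.24 = -12.7008
lambda_2 * g_2 = 4.85 * -3.37 = -16.3445
lambda_3 * g_3 = 5.28 * -4.99 = -26.3472
lambda_4 * g_4 = 4.25 * 4.53 = 19.2525
Total violation = 12.7008 + 16.3445 + 26.3472 + 19.2525 = 74.645


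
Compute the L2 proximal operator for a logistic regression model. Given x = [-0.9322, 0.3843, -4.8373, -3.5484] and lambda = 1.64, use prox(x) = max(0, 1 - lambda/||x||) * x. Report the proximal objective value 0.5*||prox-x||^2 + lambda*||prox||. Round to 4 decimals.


Step 1: Compute ||x||.
||x|| = 6.0834
Step 2: Compute scaling factor.
scale = max(0, 1 - 1.64/6.0834) = 0.7304
Step 3: prox(x) = [-0.6809, 0.2807, -3.5332, -2.5918]
||prox(x)|| = 4.4434
Step 4: Proximal objective.
0.5*||prox-x||^2 = 1.3448
lambda*||prox|| = 7.2872
Total = 8.6319


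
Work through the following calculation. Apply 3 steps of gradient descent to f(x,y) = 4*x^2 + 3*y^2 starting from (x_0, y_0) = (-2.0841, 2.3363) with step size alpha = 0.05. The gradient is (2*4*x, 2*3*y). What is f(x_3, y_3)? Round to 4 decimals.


Gradient descent on f(x,y) = 4*x^2 + 3*y^2.
Starting point: (-2.0841, 2.3363), alpha = 0.05
Step 1: grad_x = 2*4*-2.0841 = -16.6728, grad_y = 2*3*2.3363 = 14.0178
  x_1 = -2.0841 - 0.05*-16.6728 = -1.2505
  y_1 = 2.3363 - 0.05*14.0178 = 1.6354
Step 2: grad_x = 2*4*-1.2505 = -10.0037, grad_y = 2*3*1.6354 = 9.8125
  x_2 = -1.2505 - 0.05*-10.0037 = -0.7503
  y_2 = 1.6354 - 0.05*9.8125 = 1.1448
Step 3: grad_x = 2*4*-0.7503 = -6.0022, grad_y = 2*3*1.1448 = 6.8687
  x_3 = -0.7503 - 0.05*-6.0022 = -0.4502
  y_3 = 1.1448 - 0.05*6.8687 = 0.8014
f(-0.4502, 0.8014) = 4*(-0.4502)^2 + 3*0.8014^2 = 2.7371


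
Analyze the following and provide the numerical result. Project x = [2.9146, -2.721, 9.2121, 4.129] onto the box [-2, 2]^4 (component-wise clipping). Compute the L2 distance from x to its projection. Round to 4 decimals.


Project each component onto [-2, 2].
clip(2.9146) = 2.0, clip(-2.721) = -2.0, clip(9.2121) = 2.0, clip(4.129) = 2.0
Projection = [2.0, -2.0, 2.0, 2.0]
Squared diffs: [0.8365, 0.5198, 52.0144, 4.5326]
Distance = sqrt(57.9033) = 7.6094


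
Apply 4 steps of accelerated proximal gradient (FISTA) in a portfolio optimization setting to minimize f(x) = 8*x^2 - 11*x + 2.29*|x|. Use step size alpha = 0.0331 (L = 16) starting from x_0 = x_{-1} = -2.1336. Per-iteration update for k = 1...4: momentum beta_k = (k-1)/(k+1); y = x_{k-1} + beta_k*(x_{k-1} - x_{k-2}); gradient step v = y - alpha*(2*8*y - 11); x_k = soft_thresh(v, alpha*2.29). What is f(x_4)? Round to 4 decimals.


FISTA on f(x) = 8*x^2 - 11*x + 2.29*|x|
L = 16, alpha = 0.0331
Iteration 1: beta = 0.0, y = -2.1336 + 0.0*(-2.1336 + 2.1336) = -2.1336
  grad(y) = -45.1376, v = y - alpha*grad = -0.6395
  prox(v) = soft_thresh(-0.6395, 0.0758) = -0.5637
Iteration 2: beta = 0.3333, y = -0.5637 + 0.3333*(-0.5637 + 2.1336) = -0.0405
  grad(y) = -11.6474, v = y - alpha*grad = 0.3451
  prox(v) = soft_thresh(0.3451, 0.0758) = 0.2693
Iteration 3: beta = 0.5, y = 0.2693 + 0.5*(0.2693 + 0.5637) = 0.6858
  grad(y) = -0.0276, v = y - alpha*grad = 0.6867
  prox(v) = soft_thresh(0.6867, 0.0758) = 0.6109
Iteration 4: beta = 0.6, y = 0.6109 + 0.6*(0.6109 - 0.2693) = 0.8159
  grad(y) = 2.0538, v = y - alpha*grad = 0.7479
  prox(v) = soft_thresh(0.7479, 0.0758) = 0.6721
f(x_4) = 8*0.6721^2 - 11*0.6721 + 2.29*|0.6721| = -2.2403


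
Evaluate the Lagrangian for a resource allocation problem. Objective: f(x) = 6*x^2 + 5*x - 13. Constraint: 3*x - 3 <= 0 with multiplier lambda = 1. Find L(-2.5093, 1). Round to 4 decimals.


Step 1: Evaluate f(x).
f(-2.5093) = 6*(-2.5093)^2 + 5*(-2.5093) - 13 = 12.233
Step 2: Evaluate g(x).
g(-2.5093) = 3*-2.5093 - 3 = -10.5279
Step 3: Compute Lagrangian.
L = 12.233 + 1*-10.5279 = 1.7051


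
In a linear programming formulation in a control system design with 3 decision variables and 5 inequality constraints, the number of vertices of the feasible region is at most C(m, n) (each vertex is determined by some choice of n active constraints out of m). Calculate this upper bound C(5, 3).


Each vertex corresponds to some choice of n active constraints out of m, so the number of vertices is at most C(m, n) = m! / (n!(m-n)!).
m = 5, n = 3
Numerator: 5 * 4 * 3
Denominator: 3! = 6
C(5, 3) = 10


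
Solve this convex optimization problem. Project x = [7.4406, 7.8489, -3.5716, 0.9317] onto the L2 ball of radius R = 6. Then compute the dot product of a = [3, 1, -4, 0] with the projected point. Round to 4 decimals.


Step 1: Compute ||x|| (intermediates to 6 decimals).
||x|| = sqrt(7.4406^2 + 7.8489^2 + (-3.5716)^2 + 0.9317^2) = 11.427692
Step 2: Project.
Since ||x|| > R, scale = R/||x|| = 6/11.427692 = 0.52504, proj(x) = scale * x
proj(x) = [3.906613, 4.120986, -1.875233, 0.48918]
Step 3: Dot product.
a^T * proj(x) = 3*3.906613 + 1*4.120986 - 4*(-1.875233) + 0*0.48918 = 23.3418


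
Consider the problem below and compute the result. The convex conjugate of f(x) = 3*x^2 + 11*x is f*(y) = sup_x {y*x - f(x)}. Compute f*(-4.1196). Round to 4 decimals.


f*(y) = sup_x {y*x - a*x^2 - b*x} = sup_x {(y-b)*x - a*x^2}
FOC: (y - b) - 2a*x = 0 => x* = (y - b)/(2a)
x* = (-4.1196 - 11)/(2*3) = -2.5199
f*(-4.1196) = (y-b)^2/(4a) = (-4.1196 - 11)^2/(4*3)
= 228.6023/12 = 19.0502


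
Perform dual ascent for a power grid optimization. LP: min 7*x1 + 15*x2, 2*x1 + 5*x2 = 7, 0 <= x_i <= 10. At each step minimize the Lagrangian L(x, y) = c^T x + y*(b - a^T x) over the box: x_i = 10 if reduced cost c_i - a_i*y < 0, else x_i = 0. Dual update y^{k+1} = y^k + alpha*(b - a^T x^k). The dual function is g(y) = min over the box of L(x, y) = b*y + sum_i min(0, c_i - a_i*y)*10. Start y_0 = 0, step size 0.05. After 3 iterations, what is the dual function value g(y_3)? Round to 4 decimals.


Dual ascent for LP: min 7*x1 + 15*x2, 2*x1 + 5*x2 = 7, 0 <= x_i <= 10
Step 1: y^k = 0.0, reduced costs: (7.0, 15.0)
  x^k = (0.0, 0.0), subgradient = b - a^T x = 7.0
  y^{k+1} = 0.0 + 0.05*7.0 = 0.35
Step 2: y^k = 0.35, reduced costs: (6.3, 13.25)
  x^k = (0.0, 0.0), subgradient = b - a^T x = 7.0
  y^{k+1} = 0.35 + 0.05*7.0 = 0.7
Step 3: y^k = 0.7, reduced costs: (5.6, 11.5)
  x^k = (0.0, 0.0), subgradient = b - a^T x = 7.0
  y^{k+1} = 0.7 + 0.05*7.0 = 1.05
Dual objective at y_3 = 1.05: reduced costs (4.9, 9.75), box minimizer x = (0.0, 0.0)
g(y_3) = b*y + (c1 - a1*y)*x1 + (c2 - a2*y)*x2 = 7*1.05 + 4.9*0.0 + 9.75*0.0 = 7.35 + 0.0 + 0.0 = 7.35


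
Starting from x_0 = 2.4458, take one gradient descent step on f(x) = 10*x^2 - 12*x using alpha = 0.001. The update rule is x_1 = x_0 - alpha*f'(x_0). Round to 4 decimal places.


We compute the gradient at x_0 and apply the update.
f'(x) = 20*x - 12
f'(2.4458) = 20*2.4458 - 12 = 36.916
x_1 = 2.4458 - 0.001*36.916 = 2.4089


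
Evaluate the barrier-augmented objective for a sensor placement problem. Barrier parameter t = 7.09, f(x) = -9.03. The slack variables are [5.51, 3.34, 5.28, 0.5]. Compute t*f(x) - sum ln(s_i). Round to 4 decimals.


Step 1: Compute log-barrier.
ln values: [1.7066, 1.206, 1.6639, -0.6931]
phi = -(1.7066 + 1.206 + 1.6639 - 0.6931) = -3.8833
Step 2: Compute augmented objective.
t*f(x) = 7.09*-9.03 = -64.0227
Total = -64.0227 - 3.8833 = -67.906


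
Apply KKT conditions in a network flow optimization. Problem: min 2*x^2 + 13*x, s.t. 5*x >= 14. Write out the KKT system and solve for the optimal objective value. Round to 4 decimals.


Step 1: Try lambda = 0 (constraint inactive).
x_unc = -13/(2*2) = -3.25
Check: 5*-3.25 = -16.25 < 14 -- violated!
Step 2: Constraint must be active: 5*x = 14
x* = 14/5 = 2.8
lambda = (2*2*2.8 + 13)/5 = 4.84
Step 3: Compute optimal value.
f(x*) = 2*2.8^2 + 13*2.8 = 52.08


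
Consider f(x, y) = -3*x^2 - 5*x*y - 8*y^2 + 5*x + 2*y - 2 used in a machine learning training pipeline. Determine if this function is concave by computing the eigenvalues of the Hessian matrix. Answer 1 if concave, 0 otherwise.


The Hessian of f(x,y) = -3*x^2 - 5*x*y - 8*y^2 + 5*x + 2*y - 2 is:
H = [[-6, -5], [-5, -16]]
Trace = -6 - 16 = -22
Determinant = -6*-16 - (-5)^2 = 71
Discriminant = (-22)^2 - 4*71 = 200.0
Eigenvalues: lambda_1 = -18.0711, lambda_2 = -3.9289
The function is concave.

1


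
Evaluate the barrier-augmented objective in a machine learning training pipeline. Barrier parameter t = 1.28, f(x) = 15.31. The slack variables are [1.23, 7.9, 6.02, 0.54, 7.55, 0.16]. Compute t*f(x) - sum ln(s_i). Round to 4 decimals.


Step 1: Compute log-barrier.
ln values: [0.207, 2.0669, 1.7951, -0.6162, 2.0215, -1.8326]
phi = -(0.207 + 2.0669 + 1.7951 - 0.6162 + 2.0215 - 1.8326) = -3.6417
Step 2: Compute augmented objective.
t*f(x) = 1.28*15.31 = 19.5968
Total = 19.5968 - 3.6417 = 15.9551


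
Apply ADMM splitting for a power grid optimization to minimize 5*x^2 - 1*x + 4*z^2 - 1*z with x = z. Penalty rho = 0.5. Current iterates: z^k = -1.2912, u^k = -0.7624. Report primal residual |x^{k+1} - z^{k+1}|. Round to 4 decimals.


ADMM iteration with rho = 0.5, z^k = -1.2912, u^k = -0.7624
Step 1: x-update.
Minimize 5*x^2 - 1*x + (0.5/2)*(x + 1.2912 - 0.7624)^2
FOC: (2*5 + 0.5)*x = 1 + 0.5*(-1.2912 + 0.7624)
x^{k+1} = 0.0701
Step 2: z-update.
Minimize 4*z^2 - 1*z + (0.5/2)*(0.0701 - z - 0.7624)^2
FOC: (2*4 + 0.5)*z = 1 + 0.5*(0.0701 - 0.7624)
z^{k+1} = 0.0769
Step 3: u-update.
u^{k+1} = -0.7624 + 0.0701 - 0.0769 = -0.7693
Step 4: Primal residual = |0.0701 - 0.0769| = 0.0069


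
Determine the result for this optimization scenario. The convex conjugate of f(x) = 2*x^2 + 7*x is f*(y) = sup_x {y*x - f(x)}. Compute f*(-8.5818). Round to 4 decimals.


f*(y) = sup_x {y*x - a*x^2 - b*x} = sup_x {(y-b)*x - a*x^2}
FOC: (y - b) - 2a*x = 0 => x* = (y - b)/(2a)
x* = (-8.5818 - 7)/(2*2) = -3.8955
f*(-8.5818) = (y-b)^2/(4a) = (-8.5818 - 7)^2/(4*2)
= 242.7925/8 = 30.3491


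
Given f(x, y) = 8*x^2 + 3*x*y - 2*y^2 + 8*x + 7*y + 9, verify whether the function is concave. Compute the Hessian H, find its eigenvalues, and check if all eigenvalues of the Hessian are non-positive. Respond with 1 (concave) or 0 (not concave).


The Hessian of f(x,y) = 8*x^2 + 3*x*y - 2*y^2 + 8*x + 7*y + 9 is:
H = [[16, 3], [3, -4]]
Trace = 16 - 4 = 12
Determinant = 16*-4 - (3)^2 = -73
Discriminant = (12)^2 - 4*-73 = 436.0
Eigenvalues: lambda_1 = -4.4403, lambda_2 = 16.4403
The function is not concave.

0


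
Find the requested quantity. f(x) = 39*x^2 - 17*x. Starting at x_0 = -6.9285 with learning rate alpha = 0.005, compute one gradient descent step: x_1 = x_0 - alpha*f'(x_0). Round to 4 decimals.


We compute the gradient at x_0 and apply the update.
f'(x) = 78*x - 17
f'(-6.9285) = 78*-6.9285 - 17 = -557.423
x_1 = -6.9285 - 0.005*-557.423 = -4.1414


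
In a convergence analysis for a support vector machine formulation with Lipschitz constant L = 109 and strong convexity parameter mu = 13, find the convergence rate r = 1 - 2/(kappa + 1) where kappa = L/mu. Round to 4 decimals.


Step 1: Compute the condition number.
kappa = L/mu = 109/13 = 8.3846
Step 2: Compute the convergence rate.
r = 1 - 2/(kappa + 1) = 1 - 2*mu/(L + mu) = (L - mu)/(L + mu) = 96/122 = 0.7869


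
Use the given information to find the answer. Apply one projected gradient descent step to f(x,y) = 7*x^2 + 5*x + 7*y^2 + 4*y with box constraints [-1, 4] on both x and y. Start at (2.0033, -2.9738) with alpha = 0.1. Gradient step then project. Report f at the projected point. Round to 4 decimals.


Step 1: Compute gradient at (2.0033, -2.9738).
grad_x = 2*7*2.0033 + 5 = 33.0462
grad_y = 2*7*-2.9738 + 4 = -37.6332
Step 2: Gradient step.
x_raw = 2.0033 - 0.1*33.0462 = -1.3013
y_raw = -2.9738 - 0.1*-37.6332 = 0.7895
Step 3: Project onto [-1, 4].
x_proj = clip(-1.3013) = -1.0
y_proj = clip(0.7895) = 0.7895
Step 4: Evaluate f.
f(-1.0, 0.7895) = 9.5215


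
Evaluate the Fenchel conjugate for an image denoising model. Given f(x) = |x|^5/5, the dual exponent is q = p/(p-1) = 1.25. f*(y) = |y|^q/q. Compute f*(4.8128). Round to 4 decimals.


The conjugate exponent q satisfies 1/p + 1/q = 1.
p = 5, so q = 5/(5 - 1) = 1.25
|y|^q = 4.8128^1.25 = 7.1285
f*(4.8128) = 7.1285 / 1.25 = 5.7028


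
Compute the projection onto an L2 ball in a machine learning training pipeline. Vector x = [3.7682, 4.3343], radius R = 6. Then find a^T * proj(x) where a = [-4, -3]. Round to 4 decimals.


Step 1: Compute ||x|| (intermediates to 6 decimals).
||x|| = sqrt(3.7682^2 + 4.3343^2) = 5.743299
Step 2: Project.
Since ||x|| <= R, proj = x (no scaling needed).
proj(x) = [3.7682, 4.3343]
Step 3: Dot product.
a^T * proj(x) = -4*3.7682 - 3*4.3343 = -28.0757


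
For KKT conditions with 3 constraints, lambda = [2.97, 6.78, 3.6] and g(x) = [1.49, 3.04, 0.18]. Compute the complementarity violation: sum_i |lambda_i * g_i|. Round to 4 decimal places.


KKT complementary slackness check:
lambda_1 * g_1 = 2.97 * 1.49 = 4.4253
lambda_2 * g_2 = 6.78 * 3.04 = 20.6112
lambda_3 * g_3 = 3.6 * 0.18 = 0.648
Total violation = 4.4253 + 20.6112 + 0.648 = 25.6845


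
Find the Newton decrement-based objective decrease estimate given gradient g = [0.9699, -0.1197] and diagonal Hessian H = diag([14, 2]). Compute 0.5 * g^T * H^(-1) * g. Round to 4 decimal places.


Step 1: H is diagonal, so H^(-1) * g = [0.0693, -0.0599].
Step 2: g^T H^(-1) g = sum_i g_i^2 / H_ii
  = (0.9699)^2/14 + (-0.1197)^2/2
  = 0.0672 + 0.0072 = 0.0744
Step 3: Objective decrease = 0.5 * g^T H^(-1) g = 0.0372


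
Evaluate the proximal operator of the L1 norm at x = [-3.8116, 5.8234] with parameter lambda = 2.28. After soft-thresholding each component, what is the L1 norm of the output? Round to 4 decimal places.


Soft-thresholding with lambda = 2.28:
prox(-3.8116) = sign(-3.8116)*max(|-3.8116| - 2.28, 0) = -1.5316
prox(5.8234) = sign(5.8234)*max(|5.8234| - 2.28, 0) = 3.5434
prox(x) = [-1.5316, 3.5434]
||prox(x)||_1 = 1.5316 + 3.5434 = 5.075


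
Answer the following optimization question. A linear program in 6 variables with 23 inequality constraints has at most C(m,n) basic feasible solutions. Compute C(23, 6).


Each vertex corresponds to some choice of n active constraints out of m, so the number of vertices is at most C(m, n) = m! / (n!(m-n)!).
m = 23, n = 6
Numerator: 23 * 22 * 21 * 20 * 19 * 18
Denominator: 6! = 720
C(23, 6) = 100947


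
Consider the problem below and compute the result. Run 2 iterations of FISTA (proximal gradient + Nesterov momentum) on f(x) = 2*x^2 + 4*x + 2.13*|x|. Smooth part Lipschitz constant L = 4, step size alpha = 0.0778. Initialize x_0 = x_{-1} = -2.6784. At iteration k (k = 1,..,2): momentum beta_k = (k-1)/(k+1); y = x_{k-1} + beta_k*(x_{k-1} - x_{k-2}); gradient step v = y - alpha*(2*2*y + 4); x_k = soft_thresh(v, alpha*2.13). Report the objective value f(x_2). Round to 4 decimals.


FISTA on f(x) = 2*x^2 + 4*x + 2.13*|x|
L = 4, alpha = 0.0778
Iteration 1: beta = 0.0, y = -2.6784 + 0.0*(-2.6784 + 2.6784) = -2.6784
  grad(y) = -6.7136, v = y - alpha*grad = -2.1561
  prox(v) = soft_thresh(-2.1561, 0.1657) = -1.9904
Iteration 2: beta = 0.3333, y = -1.9904 + 0.3333*(-1.9904 + 2.6784) = -1.761
  grad(y) = -3.0441, v = y - alpha*grad = -1.5242
  prox(v) = soft_thresh(-1.5242, 0.1657) = -1.3585
f(x_2) = 2*(-1.3585)^2 + 4*(-1.3585) + 2.13*|-1.3585| = 1.1506


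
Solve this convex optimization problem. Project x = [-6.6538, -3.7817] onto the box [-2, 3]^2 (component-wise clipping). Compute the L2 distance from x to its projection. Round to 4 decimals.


Project each component onto [-2, 3].
clip(-6.6538) = -2.0, clip(-3.7817) = -2.0
Projection = [-2.0, -2.0]
Squared diffs: [21.6579, 3.1745]
Distance = sqrt(24.8324) = 4.9832


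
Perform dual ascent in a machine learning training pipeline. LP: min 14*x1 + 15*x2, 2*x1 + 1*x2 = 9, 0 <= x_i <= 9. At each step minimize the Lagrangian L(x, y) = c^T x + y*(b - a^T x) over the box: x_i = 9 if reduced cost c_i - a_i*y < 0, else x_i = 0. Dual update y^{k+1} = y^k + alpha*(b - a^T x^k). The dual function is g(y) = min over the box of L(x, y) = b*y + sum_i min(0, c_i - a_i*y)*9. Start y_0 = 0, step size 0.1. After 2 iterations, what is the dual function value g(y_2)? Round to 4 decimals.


Dual ascent for LP: min 14*x1 + 15*x2, 2*x1 + 1*x2 = 9, 0 <= x_i <= 9
Step 1: y^k = 0.0, reduced costs: (14.0, 15.0)
  x^k = (0.0, 0.0), subgradient = b - a^T x = 9.0
  y^{k+1} = 0.0 + 0.1*9.0 = 0.9
Step 2: y^k = 0.9, reduced costs: (12.2, 14.1)
  x^k = (0.0, 0.0), subgradient = b - a^T x = 9.0
  y^{k+1} = 0.9 + 0.1*9.0 = 1.8
Dual objective at y_2 = 1.8: reduced costs (10.4, 13.2), box minimizer x = (0.0, 0.0)
g(y_2) = b*y + (c1 - a1*y)*x1 + (c2 - a2*y)*x2 = 9*1.8 + 10.4*0.0 + 13.2*0.0 = 16.2 + 0.0 + 0.0 = 16.2


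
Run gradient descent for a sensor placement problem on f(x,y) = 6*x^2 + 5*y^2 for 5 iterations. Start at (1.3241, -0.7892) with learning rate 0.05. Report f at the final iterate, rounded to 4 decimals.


Gradient descent on f(x,y) = 6*x^2 + 5*y^2.
Starting point: (1.3241, -0.7892), alpha = 0.05
Step 1: grad_x = 2*6*1.3241 = 15.8892, grad_y = 2*5*-0.7892 = -7.892
  x_1 = 1.3241 - 0.05*15.8892 = 0.5296
  y_1 = -0.7892 - 0.05*-7.892 = -0.3946
Step 2: grad_x = 2*6*0.5296 = 6.3557, grad_y = 2*5*-0.3946 = -3.946
  x_2 = 0.5296 - 0.05*6.3557 = 0.2119
  y_2 = -0.3946 - 0.05*-3.946 = -0.1973
Step 3: grad_x = 2*6*0.2119 = 2.5423, grad_y = 2*5*-0.1973 = -1.973
  x_3 = 0.2119 - 0.05*2.5423 = 0.0847
  y_3 = -0.1973 - 0.05*-1.973 = -0.0987
Step 4: grad_x = 2*6*0.0847 = 1.0169, grad_y = 2*5*-0.0987 = -0.9865
  x_4 = 0.0847 - 0.05*1.0169 = 0.0339
  y_4 = -0.0987 - 0.05*-0.9865 = -0.0493
Step 5: grad_x = 2*6*0.0339 = 0.4068, grad_y = 2*5*-0.0493 = -0.4933
  x_5 = 0.0339 - 0.05*0.4068 = 0.0136
  y_5 = -0.0493 - 0.05*-0.4933 = -0.0247
f(0.0136, -0.0247) = 6*0.0136^2 + 5*(-0.0247)^2 = 0.0041


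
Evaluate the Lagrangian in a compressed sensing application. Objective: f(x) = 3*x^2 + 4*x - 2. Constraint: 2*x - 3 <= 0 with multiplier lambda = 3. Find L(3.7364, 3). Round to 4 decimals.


Step 1: Evaluate f(x).
f(3.7364) = 3*3.7364^2 + 4*3.7364 - 2 = 54.8277
Step 2: Evaluate g(x).
g(3.7364) = 2*3.7364 - 3 = 4.4728
Step 3: Compute Lagrangian.
L = 54.8277 + 3*4.4728 = 68.2461


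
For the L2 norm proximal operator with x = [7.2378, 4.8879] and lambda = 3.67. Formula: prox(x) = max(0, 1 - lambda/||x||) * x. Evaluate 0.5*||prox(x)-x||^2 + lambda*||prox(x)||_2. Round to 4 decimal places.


Step 1: Compute ||x||.
||x|| = 8.7337
Step 2: Compute scaling factor.
scale = max(0, 1 - 3.67/8.7337) = 0.5798
Step 3: prox(x) = [4.1964, 2.8339]
||prox(x)|| = 5.0637
Step 4: Proximal objective.
0.5*||prox-x||^2 = 6.7345
lambda*||prox|| = 18.5838
Total = 25.3182


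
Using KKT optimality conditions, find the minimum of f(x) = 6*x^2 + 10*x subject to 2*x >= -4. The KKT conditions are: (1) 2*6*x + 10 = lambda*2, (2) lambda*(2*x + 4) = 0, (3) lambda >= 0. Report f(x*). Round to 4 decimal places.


Step 1: Try lambda = 0 (constraint inactive).
Stationarity: 2*6*x + 10 = 0
x* = -10/(2*6) = -5/6 = -0.8333 (rounded; the exact value -5/6 is used below)
Check constraint: 2*-0.8333 = -1.6666 >= -4 -- satisfied.
Step 2: Compute optimal value.
f(x*) = 6*(-5/6)^2 + 10*(-5/6) = -4.1667


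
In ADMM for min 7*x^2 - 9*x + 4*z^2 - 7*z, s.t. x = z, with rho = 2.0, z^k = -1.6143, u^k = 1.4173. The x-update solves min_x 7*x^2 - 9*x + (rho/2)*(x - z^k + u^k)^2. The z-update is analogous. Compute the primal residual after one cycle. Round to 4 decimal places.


ADMM iteration with rho = 2.0, z^k = -1.6143, u^k = 1.4173
Step 1: x-update.
Minimize 7*x^2 - 9*x + (2.0/2)*(x + 1.6143 + 1.4173)^2
FOC: (2*7 + 2.0)*x = 9 + 2.0*(-1.6143 - 1.4173)
x^{k+1} = 0.1836
Step 2: z-update.
Minimize 4*z^2 - 7*z + (2.0/2)*(0.1836 - z + 1.4173)^2
FOC: (2*4 + 2.0)*z = 7 + 2.0*(0.1836 + 1.4173)
z^{k+1} = 1.0202
Step 3: u-update.
u^{k+1} = 1.4173 + 0.1836 - 1.0202 = 0.5807
Step 4: Primal residual = |0.1836 - 1.0202| = 0.8366


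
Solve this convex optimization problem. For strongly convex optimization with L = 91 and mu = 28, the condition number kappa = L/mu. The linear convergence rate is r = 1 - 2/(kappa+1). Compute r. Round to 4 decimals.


Step 1: Compute the condition number.
kappa = L/mu = 91/28 = 3.25
Step 2: Compute the convergence rate.
r = 1 - 2/(kappa + 1) = 1 - 2*mu/(L + mu) = (L - mu)/(L + mu) = 63/119 = 0.5294


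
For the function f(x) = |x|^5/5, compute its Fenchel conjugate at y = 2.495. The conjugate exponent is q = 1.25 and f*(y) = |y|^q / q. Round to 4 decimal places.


The conjugate exponent q satisfies 1/p + 1/q = 1.
p = 5, so q = 5/(5 - 1) = 1.25
|y|^q = 2.495^1.25 = 3.1357
f*(2.495) = 3.1357 / 1.25 = 2.5086


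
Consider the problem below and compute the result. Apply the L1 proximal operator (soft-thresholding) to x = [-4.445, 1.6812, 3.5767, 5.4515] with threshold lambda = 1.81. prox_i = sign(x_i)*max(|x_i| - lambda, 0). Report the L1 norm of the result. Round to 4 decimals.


Soft-thresholding with lambda = 1.81:
prox(-4.445) = sign(-4.445)*max(|-4.445| - 1.81, 0) = -2.635
prox(1.6812) = sign(1.6812)*max(|1.6812| - 1.81, 0) = 0.0
prox(3.5767) = sign(3.5767)*max(|3.5767| - 1.81, 0) = 1.7667
prox(5.4515) = sign(5.4515)*max(|5.4515| - 1.81, 0) = 3.6415
prox(x) = [-2.635, 0.0, 1.7667, 3.6415]
||prox(x)||_1 = 2.635 + 0.0 + 1.7667 + 3.6415 = 8.0432


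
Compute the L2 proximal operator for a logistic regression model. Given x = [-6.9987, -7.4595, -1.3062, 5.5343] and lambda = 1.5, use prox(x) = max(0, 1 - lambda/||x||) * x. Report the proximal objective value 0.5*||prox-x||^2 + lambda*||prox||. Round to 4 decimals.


Step 1: Compute ||x||.
||x|| = 11.703
Step 2: Compute scaling factor.
scale = max(0, 1 - 1.5/11.703) = 0.8718
Step 3: prox(x) = [-6.1017, -6.5034, -1.1388, 4.825]
||prox(x)|| = 10.203
Step 4: Proximal objective.
0.5*||prox-x||^2 = 1.125
lambda*||prox|| = 15.3045
Total = 16.4295


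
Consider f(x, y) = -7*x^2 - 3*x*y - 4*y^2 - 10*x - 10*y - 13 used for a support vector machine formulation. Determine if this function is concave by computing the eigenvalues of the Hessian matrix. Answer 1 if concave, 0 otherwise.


The Hessian of f(x,y) = -7*x^2 - 3*x*y - 4*y^2 - 10*x - 10*y - 13 is:
H = [[-14, -3], [-3, -8]]
Trace = -14 - 8 = -22
Determinant = -14*-8 - (-3)^2 = 103
Discriminant = (-22)^2 - 4*103 = 72.0
Eigenvalues: lambda_1 = -15.2426, lambda_2 = -6.7574
The function is concave.

1


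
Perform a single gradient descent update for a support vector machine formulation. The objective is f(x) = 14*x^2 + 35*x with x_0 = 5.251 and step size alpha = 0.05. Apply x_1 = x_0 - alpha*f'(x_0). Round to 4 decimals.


We compute the gradient at x_0 and apply the update.
f'(x) = 28*x + 35
f'(5.251) = 28*5.251 + 35 = 182.028
x_1 = 5.251 - 0.05*182.028 = -3.8504


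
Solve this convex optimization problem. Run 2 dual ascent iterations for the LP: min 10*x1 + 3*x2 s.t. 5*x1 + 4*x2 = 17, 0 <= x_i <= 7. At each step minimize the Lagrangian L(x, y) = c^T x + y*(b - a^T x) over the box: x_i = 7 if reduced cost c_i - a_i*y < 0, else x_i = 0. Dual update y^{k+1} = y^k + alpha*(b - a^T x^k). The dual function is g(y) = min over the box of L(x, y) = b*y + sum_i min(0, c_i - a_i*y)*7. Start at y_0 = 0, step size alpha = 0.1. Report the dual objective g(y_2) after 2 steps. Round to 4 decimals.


Dual ascent for LP: min 10*x1 + 3*x2, 5*x1 + 4*x2 = 17, 0 <= x_i <= 7
Step 1: y^k = 0.0, reduced costs: (10.0, 3.0)
  x^k = (0.0, 0.0), subgradient = b - a^T x = 17.0
  y^{k+1} = 0.0 + 0.1*17.0 = 1.7
Step 2: y^k = 1.7, reduced costs: (1.5, -3.8)
  x^k = (0.0, 7.0), subgradient = b - a^T x = -11.0
  y^{k+1} = 1.7 + 0.1*-11.0 = 0.6
Dual objective at y_2 = 0.6: reduced costs (7.0, 0.6), box minimizer x = (0.0, 0.0)
g(y_2) = b*y + (c1 - a1*y)*x1 + (c2 - a2*y)*x2 = 17*0.6 + 7.0*0.0 + 0.6*0.0 = 10.2 + 0.0 + 0.0 = 10.2


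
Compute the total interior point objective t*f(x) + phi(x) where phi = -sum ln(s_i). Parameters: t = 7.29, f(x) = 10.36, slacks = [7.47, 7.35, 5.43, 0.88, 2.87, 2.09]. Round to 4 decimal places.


Step 1: Compute log-barrier.
ln values: [2.0109, 1.9947, 1.6919, -0.1278, 1.0543, 0.7372]
phi = -(2.0109 + 1.9947 + 1.6919 - 0.1278 + 1.0543 + 0.7372) = -7.3612
Step 2: Compute augmented objective.
t*f(x) = 7.29*10.36 = 75.5244
Total = 75.5244 - 7.3612 = 68.1632


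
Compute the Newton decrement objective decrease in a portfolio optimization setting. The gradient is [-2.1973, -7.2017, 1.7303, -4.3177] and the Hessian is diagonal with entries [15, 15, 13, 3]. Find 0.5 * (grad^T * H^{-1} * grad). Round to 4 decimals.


Step 1: H is diagonal, so H^(-1) * g = [-0.1465, -0.4801, 0.1331, -1.4392].
Step 2: g^T H^(-1) g = sum_i g_i^2 / H_ii
  = (-2.1973)^2/15 + (-7.2017)^2/15 + (1.7303)^2/13 + (-4.3177)^2/3
  = 0.3219 + 3.4576 + 0.2303 + 6.2142 = 10.224
Step 3: Objective decrease = 0.5 * g^T H^(-1) g = 5.112


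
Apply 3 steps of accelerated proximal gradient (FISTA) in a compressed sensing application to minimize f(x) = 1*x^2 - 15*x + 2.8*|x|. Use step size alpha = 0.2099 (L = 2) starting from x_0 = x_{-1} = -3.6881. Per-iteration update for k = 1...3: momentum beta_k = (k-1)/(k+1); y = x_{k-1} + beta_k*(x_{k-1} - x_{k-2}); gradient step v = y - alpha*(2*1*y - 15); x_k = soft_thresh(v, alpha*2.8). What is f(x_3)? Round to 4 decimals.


FISTA on f(x) = 1*x^2 - 15*x + 2.8*|x|
L = 2, alpha = 0.2099
Iteration 1: beta = 0.0, y = -3.6881 + 0.0*(-3.6881 + 3.6881) = -3.6881
  grad(y) = -22.3762, v = y - alpha*grad = 1.0087
  prox(v) = soft_thresh(1.0087, 0.5877) = 0.4209
Iteration 2: beta = 0.3333, y = 0.4209 + 0.3333*(0.4209 + 3.6881) = 1.7906
  grad(y) = -11.4187, v = y - alpha*grad = 4.1874
  prox(v) = soft_thresh(4.1874, 0.5877) = 3.5997
Iteration 3: beta = 0.5, y = 3.5997 + 0.5*(3.5997 - 0.4209) = 5.1891
  grad(y) = -4.6218, v = y - alpha*grad = 6.1592
  prox(v) = soft_thresh(6.1592, 0.5877) = 5.5715
f(x_3) = 1*5.5715^2 - 15*5.5715 + 2.8*|5.5715| = -36.9307


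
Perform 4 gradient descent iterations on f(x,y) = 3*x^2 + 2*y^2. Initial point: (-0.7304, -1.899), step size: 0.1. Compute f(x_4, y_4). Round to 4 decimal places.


Gradient descent on f(x,y) = 3*x^2 + 2*y^2.
Starting point: (-0.7304, -1.899), alpha = 0.1
Step 1: grad_x = 2*3*-0.7304 = -4.3824, grad_y = 2*2*-1.899 = -7.596
  x_1 = -0.7304 - 0.1*-4.3824 = -0.2922
  y_1 = -1.899 - 0.1*-7.596 = -1.1394
Step 2: grad_x = 2*3*-0.2922 = -1.753, grad_y = 2*2*-1.1394 = -4.5576
  x_2 = -0.2922 - 0.1*-1.753 = -0.1169
  y_2 = -1.1394 - 0.1*-4.5576 = -0.6836
Step 3: grad_x = 2*3*-0.1169 = -0.7012, grad_y = 2*2*-0.6836 = -2.7346
  x_3 = -0.1169 - 0.1*-0.7012 = -0.0467
  y_3 = -0.6836 - 0.1*-2.7346 = -0.4102
Step 4: grad_x = 2*3*-0.0467 = -0.2805, grad_y = 2*2*-0.4102 = -1.6407
  x_4 = -0.0467 - 0.1*-0.2805 = -0.0187
  y_4 = -0.4102 - 0.1*-1.6407 = -0.2461
f(-0.0187, -0.2461) = 3*(-0.0187)^2 + 2*(-0.2461)^2 = 0.1222


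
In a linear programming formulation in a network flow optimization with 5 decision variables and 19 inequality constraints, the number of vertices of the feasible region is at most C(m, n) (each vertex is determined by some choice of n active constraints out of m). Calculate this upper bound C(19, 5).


Each vertex corresponds to some choice of n active constraints out of m, so the number of vertices is at most C(m, n) = m! / (n!(m-n)!).
m = 19, n = 5
Numerator: 19 * 18 * 17 * 16 * 15
Denominator: 5! = 120
C(19, 5) = 11628


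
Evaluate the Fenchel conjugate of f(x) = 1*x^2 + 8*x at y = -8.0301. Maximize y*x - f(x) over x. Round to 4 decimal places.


f*(y) = sup_x {y*x - a*x^2 - b*x} = sup_x {(y-b)*x - a*x^2}
FOC: (y - b) - 2a*x = 0 => x* = (y - b)/(2a)
x* = (-8.0301 - 8)/(2*1) = -8.0151
f*(-8.0301) = (y-b)^2/(4a) = (-8.0301 - 8)^2/(4*1)
= 256.9641/4 = 64.241


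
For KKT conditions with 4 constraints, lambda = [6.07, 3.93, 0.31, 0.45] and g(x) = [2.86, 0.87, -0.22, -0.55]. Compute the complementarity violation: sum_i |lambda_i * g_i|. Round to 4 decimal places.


KKT complementary slackness check:
lambda_1 * g_1 = 6.07 * 2.86 = 17.3602
lambda_2 * g_2 = 3.93 * 0.87 = 3.4191
lambda_3 * g_3 = 0.31 * -0.22 = -0.0682
lambda_4 * g_4 = 0.45 * -0.55 = -0.2475
Total violation = 17.3602 + 3.4191 + 0.0682 + 0.2475 = 21.095


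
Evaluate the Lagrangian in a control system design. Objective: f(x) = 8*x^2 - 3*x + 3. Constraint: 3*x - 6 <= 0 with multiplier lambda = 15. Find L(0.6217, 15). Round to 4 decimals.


Step 1: Evaluate f(x).
f(0.6217) = 8*0.6217^2 - 3*0.6217 + 3 = 4.227
Step 2: Evaluate g(x).
g(0.6217) = 3*0.6217 - 6 = -4.1349
Step 3: Compute Lagrangian.
L = 4.227 + 15*-4.1349 = -57.7965


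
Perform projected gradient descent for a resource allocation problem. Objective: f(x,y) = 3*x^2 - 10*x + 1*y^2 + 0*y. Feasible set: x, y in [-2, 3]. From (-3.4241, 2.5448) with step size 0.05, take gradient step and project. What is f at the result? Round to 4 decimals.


Step 1: Compute gradient at (-3.4241, 2.5448).
grad_x = 2*3*-3.4241 - 10 = -30.5446
grad_y = 2*1*2.5448 + 0 = 5.0896
Step 2: Gradient step.
x_raw = -3.4241 - 0.05*-30.5446 = -1.8969
y_raw = 2.5448 - 0.05*5.0896 = 2.2903
Step 3: Project onto [-2, 3].
x_proj = clip(-1.8969) = -1.8969
y_proj = clip(2.2903) = 2.2903
Step 4: Evaluate f.
f(-1.8969, 2.2903) = 35.0086


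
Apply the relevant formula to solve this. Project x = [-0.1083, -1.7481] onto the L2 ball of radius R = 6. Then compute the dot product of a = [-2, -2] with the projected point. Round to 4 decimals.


Step 1: Compute ||x|| (intermediates to 6 decimals).
||x|| = sqrt((-0.1083)^2 + (-1.7481)^2) = 1.751452
Step 2: Project.
Since ||x|| <= R, proj = x (no scaling needed).
proj(x) = [-0.1083, -1.7481]
Step 3: Dot product.
a^T * proj(x) = -2*(-0.1083) - 2*(-1.7481) = 3.7128


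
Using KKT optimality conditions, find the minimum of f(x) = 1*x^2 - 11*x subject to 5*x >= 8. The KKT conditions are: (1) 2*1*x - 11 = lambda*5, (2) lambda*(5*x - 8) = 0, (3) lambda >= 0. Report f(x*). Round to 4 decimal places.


Step 1: Try lambda = 0 (constraint inactive).
Stationarity: 2*1*x - 11 = 0
x* = 11/(2*1) = 5.5
Check constraint: 5*5.5 = 27.5 >= 8 -- satisfied.
Step 2: Compute optimal value.
f(x*) = 1*5.5^2 - 11*5.5 = -30.25


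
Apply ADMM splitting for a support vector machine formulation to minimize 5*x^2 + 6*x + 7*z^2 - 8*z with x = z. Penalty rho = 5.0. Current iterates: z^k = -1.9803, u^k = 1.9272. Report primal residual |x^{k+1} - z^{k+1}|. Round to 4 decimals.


ADMM iteration with rho = 5.0, z^k = -1.9803, u^k = 1.9272
Step 1: x-update.
Minimize 5*x^2 + 6*x + (5.0/2)*(x + 1.9803 + 1.9272)^2
FOC: (2*5 + 5.0)*x = -6 + 5.0*(-1.9803 - 1.9272)
x^{k+1} = -1.7025
Step 2: z-update.
Minimize 7*z^2 - 8*z + (5.0/2)*(-1.7025 - z + 1.9272)^2
FOC: (2*7 + 5.0)*z = 8 + 5.0*(-1.7025 + 1.9272)
z^{k+1} = 0.4802
Step 3: u-update.
u^{k+1} = 1.9272 - 1.7025 - 0.4802 = -0.2555
Step 4: Primal residual = |-1.7025 - 0.4802| = 2.1827


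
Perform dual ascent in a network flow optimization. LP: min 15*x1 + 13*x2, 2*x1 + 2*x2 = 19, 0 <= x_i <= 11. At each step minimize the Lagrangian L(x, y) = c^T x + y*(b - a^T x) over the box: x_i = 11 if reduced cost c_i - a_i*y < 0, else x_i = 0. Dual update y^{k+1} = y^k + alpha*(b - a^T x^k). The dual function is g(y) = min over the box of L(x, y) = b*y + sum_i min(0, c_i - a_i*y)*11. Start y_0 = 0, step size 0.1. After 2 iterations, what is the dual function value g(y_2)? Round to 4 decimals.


Dual ascent for LP: min 15*x1 + 13*x2, 2*x1 + 2*x2 = 19, 0 <= x_i <= 11
Step 1: y^k = 0.0, reduced costs: (15.0, 13.0)
  x^k = (0.0, 0.0), subgradient = b - a^T x = 19.0
  y^{k+1} = 0.0 + 0.1*19.0 = 1.9
Step 2: y^k = 1.9, reduced costs: (11.2, 9.2)
  x^k = (0.0, 0.0), subgradient = b - a^T x = 19.0
  y^{k+1} = 1.9 + 0.1*19.0 = 3.8
Dual objective at y_2 = 3.8: reduced costs (7.4, 5.4), box minimizer x = (0.0, 0.0)
g(y_2) = b*y + (c1 - a1*y)*x1 + (c2 - a2*y)*x2 = 19*3.8 + 7.4*0.0 + 5.4*0.0 = 72.2 + 0.0 + 0.0 = 72.2


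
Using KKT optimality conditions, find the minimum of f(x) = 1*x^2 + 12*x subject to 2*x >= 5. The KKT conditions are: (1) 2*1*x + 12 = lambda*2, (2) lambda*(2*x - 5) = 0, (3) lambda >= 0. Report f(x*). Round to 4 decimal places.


Step 1: Try lambda = 0 (constraint inactive).
x_unc = -12/(2*1) = -6.0
Check: 2*-6.0 = -12.0 < 5 -- violated!
Step 2: Constraint must be active: 2*x = 5
x* = 5/2 = 2.5
lambda = (2*1*2.5 + 12)/2 = 8.5
Step 3: Compute optimal value.
f(x*) = 1*2.5^2 + 12*2.5 = 36.25


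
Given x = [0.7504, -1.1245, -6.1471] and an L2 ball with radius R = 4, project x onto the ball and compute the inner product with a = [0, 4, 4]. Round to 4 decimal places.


Step 1: Compute ||x|| (intermediates to 6 decimals).
||x|| = sqrt(0.7504^2 + (-1.1245)^2 + (-6.1471)^2) = 6.294
Step 2: Project.
Since ||x|| > R, scale = R/||x|| = 4/6.294 = 0.635526, proj(x) = scale * x
proj(x) = [0.476899, -0.714649, -3.906642]
Step 3: Dot product.
a^T * proj(x) = 0*0.476899 + 4*(-0.714649) + 4*(-3.906642) = -18.4852


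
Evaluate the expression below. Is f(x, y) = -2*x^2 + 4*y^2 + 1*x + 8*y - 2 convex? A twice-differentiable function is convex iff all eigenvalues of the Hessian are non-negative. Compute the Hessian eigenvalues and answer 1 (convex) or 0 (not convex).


The Hessian of f(x,y) = -2*x^2 + 4*y^2 + 1*x + 8*y - 2 is:
H = [[-4, 0], [0, 8]]
Trace = -4 + 8 = 4
Determinant = -4*8 - (0)^2 = -32
Discriminant = (4)^2 - 4*-32 = 144.0
Eigenvalues: lambda_1 = -4.0, lambda_2 = 8.0
The function is not convex.

0


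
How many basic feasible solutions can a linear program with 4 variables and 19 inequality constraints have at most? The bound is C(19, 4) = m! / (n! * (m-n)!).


Each vertex corresponds to some choice of n active constraints out of m, so the number of vertices is at most C(m, n) = m! / (n!(m-n)!).
m = 19, n = 4
Numerator: 19 * 18 * 17 * 16
Denominator: 4! = 24
C(19, 4) = 3876
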